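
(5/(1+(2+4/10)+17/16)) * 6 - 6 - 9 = -985/119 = -8.28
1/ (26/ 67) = 67/ 26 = 2.58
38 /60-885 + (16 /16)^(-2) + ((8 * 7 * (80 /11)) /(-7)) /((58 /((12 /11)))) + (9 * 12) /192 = -744383957 /842160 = -883.90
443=443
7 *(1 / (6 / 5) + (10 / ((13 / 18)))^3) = 245020895 / 13182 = 18587.54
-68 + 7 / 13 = -877 / 13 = -67.46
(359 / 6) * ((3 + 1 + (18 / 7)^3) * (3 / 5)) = 1293118 / 1715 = 754.00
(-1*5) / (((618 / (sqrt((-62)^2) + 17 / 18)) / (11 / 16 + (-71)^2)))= -492965 / 192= -2567.53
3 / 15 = 1 / 5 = 0.20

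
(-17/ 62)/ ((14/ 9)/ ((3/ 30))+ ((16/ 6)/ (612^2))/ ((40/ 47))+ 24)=-47754360/ 6889114097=-0.01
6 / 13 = 0.46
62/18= 3.44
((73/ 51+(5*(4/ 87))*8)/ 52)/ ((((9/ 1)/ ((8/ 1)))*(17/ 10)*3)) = 96740/ 8825193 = 0.01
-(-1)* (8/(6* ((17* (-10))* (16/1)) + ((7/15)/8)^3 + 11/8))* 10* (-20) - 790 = -22274116289030/28198583657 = -789.90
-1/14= -0.07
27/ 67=0.40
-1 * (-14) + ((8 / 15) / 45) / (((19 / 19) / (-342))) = 746 / 75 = 9.95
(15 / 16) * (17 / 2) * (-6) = -765 / 16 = -47.81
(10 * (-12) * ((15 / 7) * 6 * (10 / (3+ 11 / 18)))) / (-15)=25920 / 91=284.84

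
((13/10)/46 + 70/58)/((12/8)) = 16477/20010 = 0.82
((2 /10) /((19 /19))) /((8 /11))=11 /40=0.28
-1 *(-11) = 11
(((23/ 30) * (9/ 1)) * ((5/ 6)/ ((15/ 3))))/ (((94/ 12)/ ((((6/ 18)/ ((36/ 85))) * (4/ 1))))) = 391/ 846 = 0.46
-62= -62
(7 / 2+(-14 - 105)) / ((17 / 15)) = -3465 / 34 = -101.91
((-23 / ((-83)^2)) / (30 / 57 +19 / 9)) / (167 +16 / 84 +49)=-82593 / 14105503060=-0.00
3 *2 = 6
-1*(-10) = 10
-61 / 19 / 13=-61 / 247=-0.25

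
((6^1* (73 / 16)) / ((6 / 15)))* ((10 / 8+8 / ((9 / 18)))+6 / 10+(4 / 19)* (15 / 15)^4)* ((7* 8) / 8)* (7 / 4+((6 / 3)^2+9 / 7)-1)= 254006493 / 4864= 52221.73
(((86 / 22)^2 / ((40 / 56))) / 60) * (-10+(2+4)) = -12943 / 9075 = -1.43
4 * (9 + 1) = 40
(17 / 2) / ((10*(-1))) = -17 / 20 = -0.85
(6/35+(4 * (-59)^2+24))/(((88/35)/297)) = 6590511/4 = 1647627.75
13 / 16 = 0.81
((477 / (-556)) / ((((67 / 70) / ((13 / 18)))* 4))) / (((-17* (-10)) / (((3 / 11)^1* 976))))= -882609 / 3483062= -0.25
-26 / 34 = -0.76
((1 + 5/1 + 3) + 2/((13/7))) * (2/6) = 131/39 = 3.36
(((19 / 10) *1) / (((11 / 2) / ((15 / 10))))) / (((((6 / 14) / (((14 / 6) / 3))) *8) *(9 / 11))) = 931 / 6480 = 0.14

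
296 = 296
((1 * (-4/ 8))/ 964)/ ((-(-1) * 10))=-1/ 19280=-0.00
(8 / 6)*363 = 484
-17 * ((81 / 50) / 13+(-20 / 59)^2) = -9213337 / 2262650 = -4.07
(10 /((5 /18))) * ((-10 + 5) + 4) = -36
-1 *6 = -6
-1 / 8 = -0.12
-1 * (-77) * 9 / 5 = 693 / 5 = 138.60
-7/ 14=-1/ 2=-0.50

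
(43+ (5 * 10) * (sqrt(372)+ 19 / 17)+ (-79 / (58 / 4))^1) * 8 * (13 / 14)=2395276 / 3451+ 5200 * sqrt(93) / 7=7857.94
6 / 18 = 1 / 3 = 0.33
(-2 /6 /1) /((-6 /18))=1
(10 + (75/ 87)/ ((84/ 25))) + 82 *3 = 256.26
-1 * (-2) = 2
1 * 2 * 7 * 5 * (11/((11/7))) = 490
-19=-19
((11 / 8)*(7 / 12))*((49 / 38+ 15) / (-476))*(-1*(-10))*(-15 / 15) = 34045 / 124032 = 0.27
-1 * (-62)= 62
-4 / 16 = -1 / 4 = -0.25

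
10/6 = 5/3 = 1.67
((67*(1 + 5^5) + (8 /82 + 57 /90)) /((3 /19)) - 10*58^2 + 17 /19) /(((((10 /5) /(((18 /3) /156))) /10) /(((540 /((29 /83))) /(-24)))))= -37615773523535 /2349464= -16010363.86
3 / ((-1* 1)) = -3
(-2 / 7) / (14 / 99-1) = 198 / 595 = 0.33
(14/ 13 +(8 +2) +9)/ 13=261/ 169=1.54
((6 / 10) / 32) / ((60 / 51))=51 / 3200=0.02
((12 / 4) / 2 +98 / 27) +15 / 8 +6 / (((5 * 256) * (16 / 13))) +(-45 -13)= -14098147 / 276480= -50.99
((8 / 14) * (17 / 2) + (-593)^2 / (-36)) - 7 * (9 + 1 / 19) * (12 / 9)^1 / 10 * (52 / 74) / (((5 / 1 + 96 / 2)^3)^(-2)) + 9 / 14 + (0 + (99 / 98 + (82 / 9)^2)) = -7343530713819634879 / 55804140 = -131594729599.27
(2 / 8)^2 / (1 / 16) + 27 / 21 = 16 / 7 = 2.29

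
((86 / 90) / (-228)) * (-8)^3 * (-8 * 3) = -44032 / 855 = -51.50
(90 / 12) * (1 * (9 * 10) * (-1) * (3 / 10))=-405 / 2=-202.50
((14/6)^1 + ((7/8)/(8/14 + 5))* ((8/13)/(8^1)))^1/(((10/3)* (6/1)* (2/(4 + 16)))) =3171/2704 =1.17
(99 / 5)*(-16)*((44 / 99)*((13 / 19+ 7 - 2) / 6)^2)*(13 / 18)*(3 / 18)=-27456 / 1805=-15.21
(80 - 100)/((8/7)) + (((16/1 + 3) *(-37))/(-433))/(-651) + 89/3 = 6857747/563766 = 12.16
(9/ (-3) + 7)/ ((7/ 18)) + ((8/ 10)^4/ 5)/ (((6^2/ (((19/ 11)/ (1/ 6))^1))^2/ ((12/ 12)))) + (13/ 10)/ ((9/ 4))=86316826/ 7940625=10.87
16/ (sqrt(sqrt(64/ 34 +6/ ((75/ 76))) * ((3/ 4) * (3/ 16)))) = 64 * sqrt(15) * 34^(1/ 4) * 47^(3/ 4)/ 423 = 25.40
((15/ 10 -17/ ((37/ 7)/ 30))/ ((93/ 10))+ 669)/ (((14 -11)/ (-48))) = -12090048/ 1147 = -10540.58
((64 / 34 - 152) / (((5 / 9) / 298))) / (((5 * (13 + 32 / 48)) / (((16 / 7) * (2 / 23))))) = -657068544 / 2805425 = -234.21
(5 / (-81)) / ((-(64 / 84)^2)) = 245 / 2304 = 0.11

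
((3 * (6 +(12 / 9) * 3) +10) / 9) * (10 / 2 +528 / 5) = 4424 / 9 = 491.56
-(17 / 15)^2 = -289 / 225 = -1.28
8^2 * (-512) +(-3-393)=-33164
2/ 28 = 1/ 14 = 0.07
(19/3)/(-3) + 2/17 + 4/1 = 307/153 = 2.01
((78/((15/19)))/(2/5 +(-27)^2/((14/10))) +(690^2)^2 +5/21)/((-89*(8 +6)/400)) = -1335682772048520200/18355449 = -72767643659.85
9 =9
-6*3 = -18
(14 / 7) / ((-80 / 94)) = -47 / 20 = -2.35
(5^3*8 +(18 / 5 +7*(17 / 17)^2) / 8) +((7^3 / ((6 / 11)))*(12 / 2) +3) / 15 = 1253.06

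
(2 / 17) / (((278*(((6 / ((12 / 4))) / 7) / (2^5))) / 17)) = 0.81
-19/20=-0.95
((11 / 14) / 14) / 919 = 11 / 180124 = 0.00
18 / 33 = 6 / 11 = 0.55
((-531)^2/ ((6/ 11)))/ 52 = 1033857/ 104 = 9940.93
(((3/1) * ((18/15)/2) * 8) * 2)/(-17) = -144/85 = -1.69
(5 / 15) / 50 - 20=-2999 / 150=-19.99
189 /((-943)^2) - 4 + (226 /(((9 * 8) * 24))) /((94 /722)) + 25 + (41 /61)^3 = 182849222199115613 /8196425408139552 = 22.31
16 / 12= 4 / 3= 1.33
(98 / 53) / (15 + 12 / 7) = 686 / 6201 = 0.11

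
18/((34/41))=369/17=21.71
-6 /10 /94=-3 /470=-0.01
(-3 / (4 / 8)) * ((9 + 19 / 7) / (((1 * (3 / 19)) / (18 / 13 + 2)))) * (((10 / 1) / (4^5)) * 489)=-20951205 / 2912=-7194.78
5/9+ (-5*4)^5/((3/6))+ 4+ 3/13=-6399995.21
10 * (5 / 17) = 50 / 17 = 2.94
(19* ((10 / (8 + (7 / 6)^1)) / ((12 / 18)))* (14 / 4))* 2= 2394 / 11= 217.64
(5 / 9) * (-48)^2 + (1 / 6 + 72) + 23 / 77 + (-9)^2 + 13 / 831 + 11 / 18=275289758 / 191961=1434.09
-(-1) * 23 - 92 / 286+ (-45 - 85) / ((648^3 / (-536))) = 22.68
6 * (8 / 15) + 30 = 166 / 5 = 33.20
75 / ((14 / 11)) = 825 / 14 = 58.93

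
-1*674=-674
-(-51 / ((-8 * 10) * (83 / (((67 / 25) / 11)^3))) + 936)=-129253425338913 / 138091250000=-936.00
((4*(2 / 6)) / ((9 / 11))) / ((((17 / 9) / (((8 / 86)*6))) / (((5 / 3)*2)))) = 3520 / 2193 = 1.61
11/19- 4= -65/19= -3.42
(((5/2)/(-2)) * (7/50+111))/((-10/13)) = 72241/400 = 180.60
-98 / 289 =-0.34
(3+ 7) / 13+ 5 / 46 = 525 / 598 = 0.88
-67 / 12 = -5.58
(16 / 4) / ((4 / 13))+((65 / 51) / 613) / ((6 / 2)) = 1219322 / 93789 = 13.00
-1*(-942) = 942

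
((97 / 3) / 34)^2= 9409 / 10404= 0.90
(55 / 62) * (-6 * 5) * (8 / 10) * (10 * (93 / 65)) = -3960 / 13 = -304.62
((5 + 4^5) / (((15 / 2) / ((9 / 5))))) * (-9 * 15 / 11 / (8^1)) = -83349 / 220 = -378.86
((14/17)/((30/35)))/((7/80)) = 10.98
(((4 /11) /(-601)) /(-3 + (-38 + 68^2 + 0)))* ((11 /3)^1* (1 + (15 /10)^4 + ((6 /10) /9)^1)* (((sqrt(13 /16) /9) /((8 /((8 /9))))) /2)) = -1471* sqrt(13) /321271233120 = -0.00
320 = 320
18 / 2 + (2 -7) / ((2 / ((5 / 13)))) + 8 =417 / 26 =16.04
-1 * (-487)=487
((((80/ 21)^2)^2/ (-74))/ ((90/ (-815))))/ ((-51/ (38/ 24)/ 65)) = -515340800000/ 9908612469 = -52.01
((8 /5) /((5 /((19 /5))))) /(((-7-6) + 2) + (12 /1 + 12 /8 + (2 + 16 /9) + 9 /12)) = 5472 /31625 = 0.17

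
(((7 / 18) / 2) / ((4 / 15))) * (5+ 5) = 175 / 24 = 7.29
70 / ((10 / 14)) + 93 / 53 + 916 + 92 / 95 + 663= 8457406 / 5035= 1679.72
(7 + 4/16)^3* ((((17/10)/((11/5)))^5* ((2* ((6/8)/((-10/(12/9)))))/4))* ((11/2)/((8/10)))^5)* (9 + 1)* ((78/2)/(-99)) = 1406798752653125/4429185024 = 317620.23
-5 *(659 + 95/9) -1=-30139/9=-3348.78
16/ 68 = 4/ 17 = 0.24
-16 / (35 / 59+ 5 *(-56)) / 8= 118 / 16485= 0.01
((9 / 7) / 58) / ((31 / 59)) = 531 / 12586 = 0.04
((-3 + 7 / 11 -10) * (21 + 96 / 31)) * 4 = -406368 / 341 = -1191.70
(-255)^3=-16581375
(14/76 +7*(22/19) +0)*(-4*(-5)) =165.79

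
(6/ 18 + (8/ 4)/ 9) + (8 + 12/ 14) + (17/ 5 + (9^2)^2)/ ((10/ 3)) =3116504/ 1575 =1978.73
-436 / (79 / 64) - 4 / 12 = -83791 / 237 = -353.55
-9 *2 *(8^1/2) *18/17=-1296/17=-76.24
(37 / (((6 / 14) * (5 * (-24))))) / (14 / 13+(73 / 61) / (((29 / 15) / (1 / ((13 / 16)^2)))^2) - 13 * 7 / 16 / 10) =-1517955343996 / 2622251501361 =-0.58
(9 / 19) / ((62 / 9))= 81 / 1178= 0.07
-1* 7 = -7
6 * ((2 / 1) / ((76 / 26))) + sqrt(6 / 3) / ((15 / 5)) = sqrt(2) / 3 + 78 / 19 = 4.58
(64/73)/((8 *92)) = 0.00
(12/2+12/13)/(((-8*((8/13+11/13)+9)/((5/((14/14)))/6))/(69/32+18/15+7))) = -24855/34816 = -0.71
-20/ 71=-0.28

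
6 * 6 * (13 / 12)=39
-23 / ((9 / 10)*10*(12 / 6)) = -23 / 18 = -1.28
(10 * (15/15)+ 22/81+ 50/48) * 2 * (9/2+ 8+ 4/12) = 564487/1944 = 290.37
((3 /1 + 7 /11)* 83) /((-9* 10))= -332 /99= -3.35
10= 10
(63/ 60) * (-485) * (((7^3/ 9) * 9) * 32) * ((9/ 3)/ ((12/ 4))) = -5589528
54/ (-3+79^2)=27/ 3119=0.01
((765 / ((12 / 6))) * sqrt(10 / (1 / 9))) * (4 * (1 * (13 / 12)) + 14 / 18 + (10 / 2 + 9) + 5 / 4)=73884.64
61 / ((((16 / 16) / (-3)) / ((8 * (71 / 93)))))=-34648 / 31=-1117.68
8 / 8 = 1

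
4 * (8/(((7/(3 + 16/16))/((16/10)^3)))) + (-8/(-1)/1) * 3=86536/875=98.90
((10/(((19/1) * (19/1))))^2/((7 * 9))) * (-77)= -1100/1172889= -0.00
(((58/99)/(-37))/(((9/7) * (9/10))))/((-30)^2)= -0.00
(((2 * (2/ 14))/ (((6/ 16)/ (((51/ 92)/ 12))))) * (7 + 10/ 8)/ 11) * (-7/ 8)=-17/ 736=-0.02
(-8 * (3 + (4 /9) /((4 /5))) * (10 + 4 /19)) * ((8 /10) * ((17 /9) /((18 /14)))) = -23640064 /69255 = -341.35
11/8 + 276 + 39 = 2531/8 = 316.38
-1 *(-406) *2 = 812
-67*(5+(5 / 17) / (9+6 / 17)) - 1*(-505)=26695 / 159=167.89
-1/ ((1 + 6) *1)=-1/ 7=-0.14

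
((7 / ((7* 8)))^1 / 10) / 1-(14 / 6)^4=-191999 / 6480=-29.63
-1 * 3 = -3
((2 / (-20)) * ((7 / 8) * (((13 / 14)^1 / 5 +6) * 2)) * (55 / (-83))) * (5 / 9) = 4763 / 11952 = 0.40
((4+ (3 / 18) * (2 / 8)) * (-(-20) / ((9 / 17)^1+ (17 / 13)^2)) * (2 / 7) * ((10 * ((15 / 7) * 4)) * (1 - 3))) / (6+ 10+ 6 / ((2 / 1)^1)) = -278681000 / 2995027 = -93.05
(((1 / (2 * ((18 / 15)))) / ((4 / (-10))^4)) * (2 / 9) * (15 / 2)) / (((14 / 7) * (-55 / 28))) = -21875 / 3168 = -6.90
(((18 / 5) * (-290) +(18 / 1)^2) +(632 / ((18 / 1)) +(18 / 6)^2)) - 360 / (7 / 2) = -49061 / 63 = -778.75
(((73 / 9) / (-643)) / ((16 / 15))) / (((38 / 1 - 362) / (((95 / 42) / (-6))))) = -0.00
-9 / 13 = -0.69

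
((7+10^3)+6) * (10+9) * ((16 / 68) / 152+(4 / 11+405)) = 2917971825 / 374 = 7802063.70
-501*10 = -5010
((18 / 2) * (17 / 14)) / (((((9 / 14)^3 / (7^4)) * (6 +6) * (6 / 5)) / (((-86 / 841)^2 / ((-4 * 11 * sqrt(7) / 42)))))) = -18490305085 * sqrt(7) / 1890562113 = -25.88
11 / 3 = 3.67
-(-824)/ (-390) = -412/ 195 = -2.11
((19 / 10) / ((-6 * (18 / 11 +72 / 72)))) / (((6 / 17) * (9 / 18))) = -3553 / 5220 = -0.68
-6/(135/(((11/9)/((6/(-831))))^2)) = -1273.55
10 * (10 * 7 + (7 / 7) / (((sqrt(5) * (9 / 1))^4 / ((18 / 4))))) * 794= 2025891794 / 3645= 555800.22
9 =9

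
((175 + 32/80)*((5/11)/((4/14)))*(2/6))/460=6139/30360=0.20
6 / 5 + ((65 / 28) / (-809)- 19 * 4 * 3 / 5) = -5029069 / 113260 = -44.40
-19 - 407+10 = -416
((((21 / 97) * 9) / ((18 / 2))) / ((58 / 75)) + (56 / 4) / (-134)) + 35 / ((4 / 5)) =33114711 / 753884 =43.93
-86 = -86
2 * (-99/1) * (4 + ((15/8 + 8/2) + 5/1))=-11781/4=-2945.25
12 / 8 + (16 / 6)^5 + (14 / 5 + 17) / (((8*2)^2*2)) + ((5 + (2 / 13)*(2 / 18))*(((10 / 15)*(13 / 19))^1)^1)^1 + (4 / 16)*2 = 1644980603 / 11819520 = 139.17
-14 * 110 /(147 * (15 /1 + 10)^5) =-44 /41015625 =-0.00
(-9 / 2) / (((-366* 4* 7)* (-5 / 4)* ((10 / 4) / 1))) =-3 / 21350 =-0.00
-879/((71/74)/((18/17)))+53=-1106857/1207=-917.03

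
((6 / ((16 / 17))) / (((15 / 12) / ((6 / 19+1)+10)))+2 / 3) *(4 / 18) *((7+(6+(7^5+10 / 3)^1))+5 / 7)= 123749725 / 567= 218253.48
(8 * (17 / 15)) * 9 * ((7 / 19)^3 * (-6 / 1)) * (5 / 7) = -119952 / 6859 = -17.49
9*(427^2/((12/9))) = 4922883/4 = 1230720.75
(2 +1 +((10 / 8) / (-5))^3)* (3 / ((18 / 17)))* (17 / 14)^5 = 4610275679 / 206524416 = 22.32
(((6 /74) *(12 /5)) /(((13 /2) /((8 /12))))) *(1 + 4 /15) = 304 /12025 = 0.03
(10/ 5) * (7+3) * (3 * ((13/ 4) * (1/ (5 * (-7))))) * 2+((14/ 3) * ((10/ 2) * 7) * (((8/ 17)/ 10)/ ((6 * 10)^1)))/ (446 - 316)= -3878207/ 348075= -11.14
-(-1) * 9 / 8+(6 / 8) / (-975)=2923 / 2600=1.12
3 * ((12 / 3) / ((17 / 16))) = 192 / 17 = 11.29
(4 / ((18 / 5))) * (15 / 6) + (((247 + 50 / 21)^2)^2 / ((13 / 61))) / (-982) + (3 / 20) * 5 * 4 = -45883865162264533 / 2482744446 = -18481106.76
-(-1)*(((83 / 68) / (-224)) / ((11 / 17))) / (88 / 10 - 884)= 415 / 43129856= 0.00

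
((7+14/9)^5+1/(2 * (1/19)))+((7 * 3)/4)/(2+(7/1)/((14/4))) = 43318761989/944784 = 45850.44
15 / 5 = 3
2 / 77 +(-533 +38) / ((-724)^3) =759044963 / 29221763648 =0.03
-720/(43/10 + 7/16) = -57600/379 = -151.98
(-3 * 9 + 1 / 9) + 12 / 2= -188 / 9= -20.89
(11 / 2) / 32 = 11 / 64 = 0.17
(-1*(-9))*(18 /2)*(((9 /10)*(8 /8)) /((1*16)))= 729 /160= 4.56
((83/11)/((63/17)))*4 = 5644/693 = 8.14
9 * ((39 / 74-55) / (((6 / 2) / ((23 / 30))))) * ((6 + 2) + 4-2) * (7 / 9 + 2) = -2317825 / 666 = -3480.22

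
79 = 79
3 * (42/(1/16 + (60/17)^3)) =9904608/3460913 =2.86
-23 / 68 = -0.34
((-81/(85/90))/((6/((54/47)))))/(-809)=13122/646391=0.02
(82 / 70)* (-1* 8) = -328 / 35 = -9.37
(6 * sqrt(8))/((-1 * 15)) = -4 * sqrt(2)/5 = -1.13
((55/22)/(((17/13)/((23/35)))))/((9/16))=2392/1071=2.23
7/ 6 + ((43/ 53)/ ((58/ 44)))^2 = 21906079/ 14174214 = 1.55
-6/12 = -1/2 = -0.50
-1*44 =-44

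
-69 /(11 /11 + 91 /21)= -207 /16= -12.94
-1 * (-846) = 846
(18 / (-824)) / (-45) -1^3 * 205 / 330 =-42197 / 67980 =-0.62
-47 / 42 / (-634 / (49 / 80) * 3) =329 / 912960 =0.00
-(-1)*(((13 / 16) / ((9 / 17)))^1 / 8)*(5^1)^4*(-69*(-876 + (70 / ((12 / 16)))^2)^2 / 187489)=-987314425751875 / 364478616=-2708840.47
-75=-75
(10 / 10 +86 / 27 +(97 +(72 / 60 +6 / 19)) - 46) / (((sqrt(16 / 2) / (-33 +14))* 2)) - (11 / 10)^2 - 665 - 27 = -69321 / 100 - 72719* sqrt(2) / 540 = -883.65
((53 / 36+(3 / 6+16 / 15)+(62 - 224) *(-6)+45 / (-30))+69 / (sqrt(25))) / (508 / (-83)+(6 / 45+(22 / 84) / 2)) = -103255901 / 612441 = -168.60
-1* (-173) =173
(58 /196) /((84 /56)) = 29 /147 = 0.20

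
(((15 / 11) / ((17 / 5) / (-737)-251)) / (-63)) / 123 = 1675 / 2389151016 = 0.00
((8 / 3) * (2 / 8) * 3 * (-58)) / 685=-0.17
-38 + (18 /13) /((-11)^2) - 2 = -62902 /1573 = -39.99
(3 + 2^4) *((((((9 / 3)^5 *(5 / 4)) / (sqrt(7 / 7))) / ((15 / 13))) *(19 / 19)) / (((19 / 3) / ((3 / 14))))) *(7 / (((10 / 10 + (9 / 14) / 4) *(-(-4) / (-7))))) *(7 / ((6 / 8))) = -83349 / 5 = -16669.80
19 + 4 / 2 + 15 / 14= 22.07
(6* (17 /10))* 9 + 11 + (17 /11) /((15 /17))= 17251 /165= 104.55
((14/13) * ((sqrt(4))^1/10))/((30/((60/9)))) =28/585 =0.05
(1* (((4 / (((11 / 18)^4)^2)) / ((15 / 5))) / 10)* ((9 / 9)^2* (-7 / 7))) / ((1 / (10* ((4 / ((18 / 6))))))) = -19591041024 / 214358881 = -91.39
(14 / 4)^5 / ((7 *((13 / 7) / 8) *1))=16807 / 52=323.21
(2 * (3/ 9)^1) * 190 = 380/ 3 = 126.67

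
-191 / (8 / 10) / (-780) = 191 / 624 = 0.31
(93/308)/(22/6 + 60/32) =558/10241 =0.05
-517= -517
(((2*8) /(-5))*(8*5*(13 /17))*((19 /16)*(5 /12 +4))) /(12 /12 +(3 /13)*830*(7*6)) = -340366 /5334243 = -0.06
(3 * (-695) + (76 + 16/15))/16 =-30119/240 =-125.50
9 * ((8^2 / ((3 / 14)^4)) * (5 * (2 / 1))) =24586240 / 9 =2731804.44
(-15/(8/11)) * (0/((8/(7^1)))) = 0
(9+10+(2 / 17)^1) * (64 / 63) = 20800 / 1071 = 19.42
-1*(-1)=1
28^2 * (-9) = -7056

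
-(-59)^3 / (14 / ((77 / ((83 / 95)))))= 214621055 / 166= 1292897.92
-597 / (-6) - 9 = 90.50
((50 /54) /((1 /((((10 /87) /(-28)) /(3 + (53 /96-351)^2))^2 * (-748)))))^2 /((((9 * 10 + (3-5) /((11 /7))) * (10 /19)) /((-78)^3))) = -1034452792704793313280000000 /170025533124237316890405842026558057416509371021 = -0.00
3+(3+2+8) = 16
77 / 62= 1.24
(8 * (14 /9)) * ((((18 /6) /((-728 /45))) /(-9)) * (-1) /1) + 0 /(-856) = -10 /39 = -0.26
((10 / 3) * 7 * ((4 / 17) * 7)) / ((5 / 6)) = 46.12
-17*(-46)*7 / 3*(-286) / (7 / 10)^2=-22365200 / 21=-1065009.52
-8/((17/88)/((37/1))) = -26048/17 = -1532.24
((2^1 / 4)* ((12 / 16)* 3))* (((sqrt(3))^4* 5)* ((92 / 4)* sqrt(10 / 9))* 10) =12273.59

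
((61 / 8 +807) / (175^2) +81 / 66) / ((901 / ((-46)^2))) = 36481427 / 12388750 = 2.94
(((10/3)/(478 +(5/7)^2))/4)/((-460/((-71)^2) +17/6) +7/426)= 1235045/1956276998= 0.00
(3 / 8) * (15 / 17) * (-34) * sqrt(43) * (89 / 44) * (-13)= 52065 * sqrt(43) / 176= 1939.85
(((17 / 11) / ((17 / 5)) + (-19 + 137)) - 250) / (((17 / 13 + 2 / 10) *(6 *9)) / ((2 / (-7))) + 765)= -94055 / 343233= -0.27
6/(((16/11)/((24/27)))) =11/3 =3.67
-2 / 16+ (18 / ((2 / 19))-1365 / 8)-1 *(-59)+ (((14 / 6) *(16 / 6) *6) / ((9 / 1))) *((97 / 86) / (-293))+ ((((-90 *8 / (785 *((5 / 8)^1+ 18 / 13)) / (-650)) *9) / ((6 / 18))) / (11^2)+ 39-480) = -51561813333776191 / 135061369452900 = -381.77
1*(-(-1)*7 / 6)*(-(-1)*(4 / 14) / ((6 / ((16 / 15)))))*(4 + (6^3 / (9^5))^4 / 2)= 732057358575136 / 3088366981419735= 0.24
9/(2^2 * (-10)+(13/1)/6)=-54/227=-0.24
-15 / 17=-0.88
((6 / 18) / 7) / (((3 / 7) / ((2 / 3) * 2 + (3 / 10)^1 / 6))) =83 / 540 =0.15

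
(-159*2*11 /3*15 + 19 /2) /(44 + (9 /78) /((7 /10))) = -3181451 /8038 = -395.80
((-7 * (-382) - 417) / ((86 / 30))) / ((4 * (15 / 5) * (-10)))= -2257 / 344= -6.56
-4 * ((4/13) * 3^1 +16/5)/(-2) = 536/65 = 8.25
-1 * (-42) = 42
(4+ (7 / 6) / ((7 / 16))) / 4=5 / 3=1.67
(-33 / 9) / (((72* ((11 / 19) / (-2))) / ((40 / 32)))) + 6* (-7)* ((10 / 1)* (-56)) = 10160735 / 432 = 23520.22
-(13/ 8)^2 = -169/ 64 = -2.64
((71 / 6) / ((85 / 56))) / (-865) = -1988 / 220575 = -0.01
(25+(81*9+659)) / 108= 157 / 12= 13.08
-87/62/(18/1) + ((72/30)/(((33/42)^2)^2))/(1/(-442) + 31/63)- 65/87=43198692136107/3590401010020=12.03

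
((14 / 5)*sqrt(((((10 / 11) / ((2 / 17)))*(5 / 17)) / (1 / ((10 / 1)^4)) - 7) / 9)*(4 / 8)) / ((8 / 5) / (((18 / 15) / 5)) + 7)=7*sqrt(2749153) / 2255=5.15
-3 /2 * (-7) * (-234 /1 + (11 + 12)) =-4431 /2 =-2215.50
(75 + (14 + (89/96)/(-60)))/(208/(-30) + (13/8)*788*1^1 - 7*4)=512551/7174464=0.07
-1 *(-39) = 39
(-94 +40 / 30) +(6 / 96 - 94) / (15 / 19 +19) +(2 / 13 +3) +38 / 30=-36363981 / 391040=-92.99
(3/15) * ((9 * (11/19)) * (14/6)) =231/95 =2.43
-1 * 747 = -747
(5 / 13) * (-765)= -3825 / 13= -294.23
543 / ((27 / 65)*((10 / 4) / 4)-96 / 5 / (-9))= 847080 / 3733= 226.92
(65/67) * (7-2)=325/67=4.85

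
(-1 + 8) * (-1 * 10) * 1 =-70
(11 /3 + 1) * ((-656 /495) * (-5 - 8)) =119392 /1485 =80.40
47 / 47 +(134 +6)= 141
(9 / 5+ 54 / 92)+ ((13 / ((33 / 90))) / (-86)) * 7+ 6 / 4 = 54456 / 54395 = 1.00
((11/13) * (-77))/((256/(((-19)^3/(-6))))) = -5809573/19968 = -290.94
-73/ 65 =-1.12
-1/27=-0.04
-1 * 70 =-70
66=66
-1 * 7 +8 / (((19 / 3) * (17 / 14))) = -1925 / 323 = -5.96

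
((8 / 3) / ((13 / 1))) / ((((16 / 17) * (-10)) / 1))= -17 / 780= -0.02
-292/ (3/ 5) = -1460/ 3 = -486.67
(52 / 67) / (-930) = -26 / 31155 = -0.00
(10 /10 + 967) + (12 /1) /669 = 215868 /223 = 968.02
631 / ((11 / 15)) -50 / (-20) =18985 / 22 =862.95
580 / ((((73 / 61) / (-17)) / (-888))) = 534096480 / 73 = 7316390.14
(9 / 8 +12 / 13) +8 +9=1981 / 104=19.05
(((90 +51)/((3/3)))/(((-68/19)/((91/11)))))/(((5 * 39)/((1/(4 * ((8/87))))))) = -4.54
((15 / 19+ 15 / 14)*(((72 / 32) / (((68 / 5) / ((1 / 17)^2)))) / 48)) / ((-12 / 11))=-27225 / 1338222592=-0.00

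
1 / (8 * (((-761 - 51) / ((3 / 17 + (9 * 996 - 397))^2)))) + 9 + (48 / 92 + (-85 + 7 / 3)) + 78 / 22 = -578527536665 / 50889432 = -11368.32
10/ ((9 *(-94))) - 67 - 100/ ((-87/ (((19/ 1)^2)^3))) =663346100066/ 12267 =54075658.28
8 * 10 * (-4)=-320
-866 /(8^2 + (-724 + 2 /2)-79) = 433 /369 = 1.17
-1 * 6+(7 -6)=-5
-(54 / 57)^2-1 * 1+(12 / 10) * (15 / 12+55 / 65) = 28997 / 46930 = 0.62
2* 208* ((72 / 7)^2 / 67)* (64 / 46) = 913.92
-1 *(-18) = 18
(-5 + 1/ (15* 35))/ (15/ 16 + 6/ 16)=-41984/ 11025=-3.81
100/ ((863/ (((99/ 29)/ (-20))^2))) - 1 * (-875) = 2540250301/ 2903132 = 875.00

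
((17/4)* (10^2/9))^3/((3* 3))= 76765625/6561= 11700.29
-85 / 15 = -5.67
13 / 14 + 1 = 27 / 14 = 1.93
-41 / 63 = -0.65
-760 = -760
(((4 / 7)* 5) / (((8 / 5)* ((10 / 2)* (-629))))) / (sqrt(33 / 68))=-5* sqrt(561) / 145299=-0.00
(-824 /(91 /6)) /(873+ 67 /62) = -306528 /4931563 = -0.06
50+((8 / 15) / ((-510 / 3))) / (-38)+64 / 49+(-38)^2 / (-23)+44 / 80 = -1193232119 / 109206300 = -10.93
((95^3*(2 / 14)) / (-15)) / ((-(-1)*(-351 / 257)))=44069075 / 7371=5978.71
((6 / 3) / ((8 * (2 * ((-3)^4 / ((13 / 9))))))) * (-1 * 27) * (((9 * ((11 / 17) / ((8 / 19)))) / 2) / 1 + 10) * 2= -59813 / 29376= -2.04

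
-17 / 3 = -5.67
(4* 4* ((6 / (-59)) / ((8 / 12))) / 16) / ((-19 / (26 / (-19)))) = -0.01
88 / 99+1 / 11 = 97 / 99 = 0.98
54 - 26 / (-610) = 16483 / 305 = 54.04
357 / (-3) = -119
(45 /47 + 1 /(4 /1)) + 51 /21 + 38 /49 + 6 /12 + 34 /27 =1534823 /248724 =6.17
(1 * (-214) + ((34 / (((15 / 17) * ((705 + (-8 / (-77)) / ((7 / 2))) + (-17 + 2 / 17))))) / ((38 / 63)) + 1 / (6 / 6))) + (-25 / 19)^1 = -128324247593 / 599021930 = -214.22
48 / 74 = 24 / 37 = 0.65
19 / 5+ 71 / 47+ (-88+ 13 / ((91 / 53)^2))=-11718069 / 149695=-78.28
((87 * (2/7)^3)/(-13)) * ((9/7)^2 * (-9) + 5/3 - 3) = 552856/218491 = 2.53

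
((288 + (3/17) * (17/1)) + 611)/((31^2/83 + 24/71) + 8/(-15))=79732290/1006201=79.24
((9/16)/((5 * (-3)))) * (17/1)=-51/80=-0.64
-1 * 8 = -8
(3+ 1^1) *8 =32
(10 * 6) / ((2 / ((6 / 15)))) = 12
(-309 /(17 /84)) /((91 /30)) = -503.35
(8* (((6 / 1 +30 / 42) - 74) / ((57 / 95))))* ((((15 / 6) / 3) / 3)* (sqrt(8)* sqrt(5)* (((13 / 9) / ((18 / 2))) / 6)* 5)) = -210.80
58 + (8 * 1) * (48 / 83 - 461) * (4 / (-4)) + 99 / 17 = 5287295 / 1411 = 3747.20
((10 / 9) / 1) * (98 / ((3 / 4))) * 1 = 3920 / 27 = 145.19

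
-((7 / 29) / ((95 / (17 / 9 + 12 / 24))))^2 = -0.00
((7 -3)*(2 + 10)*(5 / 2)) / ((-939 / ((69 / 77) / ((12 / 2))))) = -460 / 24101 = -0.02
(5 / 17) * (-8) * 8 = -320 / 17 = -18.82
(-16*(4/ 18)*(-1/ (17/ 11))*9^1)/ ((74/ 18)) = 3168/ 629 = 5.04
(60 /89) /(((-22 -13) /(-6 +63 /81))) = 188 /1869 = 0.10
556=556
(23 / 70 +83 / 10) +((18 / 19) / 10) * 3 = 8.91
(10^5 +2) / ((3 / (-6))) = -200004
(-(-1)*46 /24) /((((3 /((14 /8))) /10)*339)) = 805 /24408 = 0.03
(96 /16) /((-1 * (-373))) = 6 /373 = 0.02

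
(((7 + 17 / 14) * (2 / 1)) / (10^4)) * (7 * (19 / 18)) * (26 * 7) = 39767 / 18000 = 2.21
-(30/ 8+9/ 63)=-3.89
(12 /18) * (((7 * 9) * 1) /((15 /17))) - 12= 35.60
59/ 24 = 2.46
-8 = -8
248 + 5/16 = 3973/16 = 248.31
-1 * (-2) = 2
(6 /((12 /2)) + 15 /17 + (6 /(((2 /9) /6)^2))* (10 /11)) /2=371966 /187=1989.12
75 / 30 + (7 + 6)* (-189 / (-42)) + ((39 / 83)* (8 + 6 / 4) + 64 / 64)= 11033 / 166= 66.46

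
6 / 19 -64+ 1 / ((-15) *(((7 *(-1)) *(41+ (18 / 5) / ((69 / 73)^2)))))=-3026397179 / 47522097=-63.68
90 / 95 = 18 / 19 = 0.95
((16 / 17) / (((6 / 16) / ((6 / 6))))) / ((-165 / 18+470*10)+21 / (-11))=2816 / 5260973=0.00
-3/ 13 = -0.23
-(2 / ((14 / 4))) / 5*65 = -52 / 7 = -7.43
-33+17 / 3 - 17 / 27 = -755 / 27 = -27.96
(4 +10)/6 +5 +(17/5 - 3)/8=443/60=7.38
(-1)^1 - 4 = -5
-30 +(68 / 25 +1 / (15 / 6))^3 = 5802 / 15625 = 0.37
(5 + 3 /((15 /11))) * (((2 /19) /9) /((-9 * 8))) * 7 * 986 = -6902 /855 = -8.07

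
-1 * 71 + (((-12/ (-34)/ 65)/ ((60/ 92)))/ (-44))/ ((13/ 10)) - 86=-24808378/ 158015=-157.00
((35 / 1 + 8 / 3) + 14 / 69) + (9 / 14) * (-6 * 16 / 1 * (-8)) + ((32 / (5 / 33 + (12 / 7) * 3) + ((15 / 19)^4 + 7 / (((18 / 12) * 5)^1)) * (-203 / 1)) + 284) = 212971336441964 / 384908937945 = 553.30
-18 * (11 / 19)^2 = -2178 / 361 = -6.03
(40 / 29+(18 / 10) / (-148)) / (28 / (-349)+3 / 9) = 30717933 / 5686900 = 5.40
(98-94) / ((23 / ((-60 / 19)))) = -240 / 437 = -0.55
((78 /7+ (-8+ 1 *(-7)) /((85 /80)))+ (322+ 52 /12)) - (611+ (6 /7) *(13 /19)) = -1955050 /6783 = -288.23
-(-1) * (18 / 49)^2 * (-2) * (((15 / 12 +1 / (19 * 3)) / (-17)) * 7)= 918 / 6517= 0.14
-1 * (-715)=715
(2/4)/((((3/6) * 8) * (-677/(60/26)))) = -15/35204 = -0.00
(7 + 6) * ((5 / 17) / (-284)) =-65 / 4828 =-0.01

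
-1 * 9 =-9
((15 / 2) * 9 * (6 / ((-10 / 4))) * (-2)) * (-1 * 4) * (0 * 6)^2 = 0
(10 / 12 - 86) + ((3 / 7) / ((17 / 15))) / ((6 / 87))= -28447 / 357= -79.68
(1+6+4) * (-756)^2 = 6286896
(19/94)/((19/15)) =0.16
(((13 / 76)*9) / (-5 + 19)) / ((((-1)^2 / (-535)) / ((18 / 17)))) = -62.29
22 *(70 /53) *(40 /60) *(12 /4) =58.11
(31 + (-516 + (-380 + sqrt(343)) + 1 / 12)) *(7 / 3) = -72653 / 36 + 49 *sqrt(7) / 3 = -1974.92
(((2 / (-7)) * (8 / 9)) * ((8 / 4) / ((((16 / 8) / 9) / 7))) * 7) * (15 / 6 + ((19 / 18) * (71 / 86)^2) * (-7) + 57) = -101509282 / 16641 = -6099.95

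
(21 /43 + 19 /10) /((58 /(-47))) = -48269 /24940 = -1.94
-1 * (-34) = 34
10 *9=90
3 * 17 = 51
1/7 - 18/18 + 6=36/7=5.14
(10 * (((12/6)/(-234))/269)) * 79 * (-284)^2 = -63718240/31473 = -2024.54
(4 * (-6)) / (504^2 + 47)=-24 / 254063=-0.00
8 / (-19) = -8 / 19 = -0.42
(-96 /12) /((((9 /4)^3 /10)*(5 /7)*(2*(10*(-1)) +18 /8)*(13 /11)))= 315392 /672867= 0.47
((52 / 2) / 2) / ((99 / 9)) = 13 / 11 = 1.18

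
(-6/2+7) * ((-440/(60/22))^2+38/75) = 23426056/225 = 104115.80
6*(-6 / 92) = -9 / 23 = -0.39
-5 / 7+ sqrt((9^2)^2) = 562 / 7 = 80.29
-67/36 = -1.86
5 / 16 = 0.31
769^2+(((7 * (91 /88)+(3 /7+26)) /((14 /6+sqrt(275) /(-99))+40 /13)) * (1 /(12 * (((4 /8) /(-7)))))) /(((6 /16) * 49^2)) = 12504272531999557 /21144905908- 17524455 * sqrt(11) /232593964988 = 591360.99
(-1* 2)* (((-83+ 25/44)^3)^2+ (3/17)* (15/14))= -627479107607.33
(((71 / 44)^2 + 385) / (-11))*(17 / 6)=-12756817 / 127776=-99.84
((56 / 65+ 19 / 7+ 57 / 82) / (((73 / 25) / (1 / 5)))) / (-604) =-159349 / 329014504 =-0.00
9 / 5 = 1.80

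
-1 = -1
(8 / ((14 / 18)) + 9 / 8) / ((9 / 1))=71 / 56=1.27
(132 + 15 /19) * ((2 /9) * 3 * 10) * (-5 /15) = -16820 /57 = -295.09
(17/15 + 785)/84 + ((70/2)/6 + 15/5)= 11461/630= 18.19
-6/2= -3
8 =8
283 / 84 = 3.37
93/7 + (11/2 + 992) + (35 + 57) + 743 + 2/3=77551/42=1846.45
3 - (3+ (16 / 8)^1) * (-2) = 13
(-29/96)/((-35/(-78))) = -377/560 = -0.67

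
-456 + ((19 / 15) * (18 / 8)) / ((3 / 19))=-8759 / 20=-437.95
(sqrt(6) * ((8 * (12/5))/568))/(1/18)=216 * sqrt(6)/355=1.49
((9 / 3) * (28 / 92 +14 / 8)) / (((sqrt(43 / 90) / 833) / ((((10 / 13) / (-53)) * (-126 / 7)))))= 63761985 * sqrt(430) / 681421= 1940.35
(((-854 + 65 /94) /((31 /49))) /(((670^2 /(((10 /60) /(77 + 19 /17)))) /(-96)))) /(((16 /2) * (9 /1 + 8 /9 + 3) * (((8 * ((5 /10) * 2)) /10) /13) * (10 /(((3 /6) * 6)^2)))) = 70356998439 /806037427763200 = 0.00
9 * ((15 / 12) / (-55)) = -9 / 44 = -0.20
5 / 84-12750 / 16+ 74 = -121433 / 168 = -722.82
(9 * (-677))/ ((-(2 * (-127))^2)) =6093/ 64516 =0.09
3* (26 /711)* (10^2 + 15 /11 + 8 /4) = 11.34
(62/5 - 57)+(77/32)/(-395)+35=-121421/12640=-9.61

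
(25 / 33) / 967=25 / 31911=0.00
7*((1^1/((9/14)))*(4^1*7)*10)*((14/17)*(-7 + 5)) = -768320/153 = -5021.70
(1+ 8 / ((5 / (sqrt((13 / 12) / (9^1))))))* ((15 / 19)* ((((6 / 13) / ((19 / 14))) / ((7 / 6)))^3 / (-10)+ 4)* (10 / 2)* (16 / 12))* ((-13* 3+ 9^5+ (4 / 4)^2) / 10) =142191884001568* sqrt(39) / 12884185665+ 35547971000392 / 286315237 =193077.53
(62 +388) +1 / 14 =6301 / 14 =450.07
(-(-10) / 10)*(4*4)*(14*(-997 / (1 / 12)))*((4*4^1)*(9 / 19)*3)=-1157732352 / 19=-60933281.68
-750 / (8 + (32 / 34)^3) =-73695 / 868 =-84.90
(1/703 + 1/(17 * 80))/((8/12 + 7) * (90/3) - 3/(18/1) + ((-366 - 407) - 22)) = -6189/1621033640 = -0.00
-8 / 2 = -4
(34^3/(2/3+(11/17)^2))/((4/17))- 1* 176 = 144659798/941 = 153729.86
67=67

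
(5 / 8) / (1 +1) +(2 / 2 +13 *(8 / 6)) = 895 / 48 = 18.65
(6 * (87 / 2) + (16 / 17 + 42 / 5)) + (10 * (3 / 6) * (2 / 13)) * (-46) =234.96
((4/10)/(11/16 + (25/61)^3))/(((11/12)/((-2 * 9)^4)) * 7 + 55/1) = 0.01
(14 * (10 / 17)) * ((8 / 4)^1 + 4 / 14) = 320 / 17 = 18.82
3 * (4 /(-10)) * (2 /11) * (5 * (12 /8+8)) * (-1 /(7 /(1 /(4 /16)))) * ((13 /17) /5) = 5928 /6545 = 0.91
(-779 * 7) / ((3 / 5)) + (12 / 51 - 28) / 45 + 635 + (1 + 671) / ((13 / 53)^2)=351081752 / 129285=2715.56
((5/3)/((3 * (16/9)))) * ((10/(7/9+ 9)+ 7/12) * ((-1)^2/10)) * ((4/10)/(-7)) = -53/18480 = -0.00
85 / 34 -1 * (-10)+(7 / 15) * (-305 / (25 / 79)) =-65591 / 150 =-437.27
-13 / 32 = -0.41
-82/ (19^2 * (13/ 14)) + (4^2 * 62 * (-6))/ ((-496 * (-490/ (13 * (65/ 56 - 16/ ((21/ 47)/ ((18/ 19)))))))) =10.19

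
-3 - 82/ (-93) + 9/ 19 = -1.64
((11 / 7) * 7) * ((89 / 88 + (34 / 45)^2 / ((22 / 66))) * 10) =161803 / 540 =299.64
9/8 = 1.12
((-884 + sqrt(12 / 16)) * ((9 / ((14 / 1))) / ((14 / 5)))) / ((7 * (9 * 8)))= -1105 / 2744 + 5 * sqrt(3) / 21952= -0.40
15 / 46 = 0.33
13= 13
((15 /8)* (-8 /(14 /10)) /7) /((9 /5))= -125 /147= -0.85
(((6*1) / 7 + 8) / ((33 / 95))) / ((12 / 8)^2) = 23560 / 2079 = 11.33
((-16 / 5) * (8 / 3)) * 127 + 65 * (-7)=-23081 / 15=-1538.73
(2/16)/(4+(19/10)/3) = 15/556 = 0.03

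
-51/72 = -0.71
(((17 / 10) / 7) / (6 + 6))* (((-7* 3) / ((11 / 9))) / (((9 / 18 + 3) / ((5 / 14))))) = -153 / 4312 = -0.04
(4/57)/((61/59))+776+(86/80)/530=57205975111/73712400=776.07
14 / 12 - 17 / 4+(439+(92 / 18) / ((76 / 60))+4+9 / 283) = 28647595 / 64524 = 443.98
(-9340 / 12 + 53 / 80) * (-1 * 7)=1306487 / 240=5443.70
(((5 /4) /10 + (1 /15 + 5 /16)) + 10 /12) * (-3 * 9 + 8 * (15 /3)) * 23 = 31993 /80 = 399.91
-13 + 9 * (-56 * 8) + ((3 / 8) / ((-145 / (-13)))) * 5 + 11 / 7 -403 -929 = -8729423 / 1624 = -5375.26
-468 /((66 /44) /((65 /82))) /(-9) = 27.48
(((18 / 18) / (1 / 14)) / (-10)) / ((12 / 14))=-49 / 30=-1.63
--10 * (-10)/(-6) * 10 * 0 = 0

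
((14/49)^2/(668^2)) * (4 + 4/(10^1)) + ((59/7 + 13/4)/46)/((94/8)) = 159600748/7386262205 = 0.02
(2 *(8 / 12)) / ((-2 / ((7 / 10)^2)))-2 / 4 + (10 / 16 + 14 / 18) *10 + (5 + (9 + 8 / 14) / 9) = 121367 / 6300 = 19.26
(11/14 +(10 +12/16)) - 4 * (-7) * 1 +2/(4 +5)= 10019/252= 39.76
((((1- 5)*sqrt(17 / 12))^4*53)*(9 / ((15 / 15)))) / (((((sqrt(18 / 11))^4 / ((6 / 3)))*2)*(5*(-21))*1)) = -7413428 / 8505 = -871.66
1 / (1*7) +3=22 / 7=3.14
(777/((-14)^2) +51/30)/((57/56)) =1586/285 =5.56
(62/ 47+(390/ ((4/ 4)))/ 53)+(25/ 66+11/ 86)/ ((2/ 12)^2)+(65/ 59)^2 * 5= 135296271771/ 4101463883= 32.99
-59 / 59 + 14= 13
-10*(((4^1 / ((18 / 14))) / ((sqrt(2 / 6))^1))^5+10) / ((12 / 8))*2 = -688414720*sqrt(3) / 19683-400 / 3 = -60711.97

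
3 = 3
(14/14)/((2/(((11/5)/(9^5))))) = 11/590490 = 0.00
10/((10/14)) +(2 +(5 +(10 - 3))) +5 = 33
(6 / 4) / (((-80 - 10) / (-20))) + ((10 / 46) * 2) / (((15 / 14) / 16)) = 157 / 23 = 6.83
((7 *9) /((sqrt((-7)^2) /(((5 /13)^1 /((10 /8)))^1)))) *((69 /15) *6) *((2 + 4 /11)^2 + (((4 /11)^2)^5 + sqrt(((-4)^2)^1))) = 1235329717462848 /1685932599065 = 732.73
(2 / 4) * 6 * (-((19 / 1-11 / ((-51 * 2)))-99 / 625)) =-1208027 / 21250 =-56.85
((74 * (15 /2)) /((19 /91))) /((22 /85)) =4292925 /418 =10270.16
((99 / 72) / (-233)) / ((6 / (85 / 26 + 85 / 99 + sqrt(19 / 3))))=-0.01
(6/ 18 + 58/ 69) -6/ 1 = -111/ 23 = -4.83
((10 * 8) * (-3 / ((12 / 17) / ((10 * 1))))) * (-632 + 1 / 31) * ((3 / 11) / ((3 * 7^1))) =6055400 / 217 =27905.07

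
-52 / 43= -1.21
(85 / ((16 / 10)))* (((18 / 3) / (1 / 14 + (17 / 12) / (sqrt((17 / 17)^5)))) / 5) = 1071 / 25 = 42.84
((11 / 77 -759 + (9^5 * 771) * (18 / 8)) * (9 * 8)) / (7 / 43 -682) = -739986783882 / 68411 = -10816780.69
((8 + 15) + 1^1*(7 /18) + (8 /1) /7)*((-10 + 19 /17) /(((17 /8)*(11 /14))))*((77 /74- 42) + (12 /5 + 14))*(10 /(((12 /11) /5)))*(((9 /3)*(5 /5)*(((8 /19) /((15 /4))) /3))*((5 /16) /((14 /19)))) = 14137584890 /2020977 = 6995.42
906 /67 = 13.52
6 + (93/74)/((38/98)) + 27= 50955/1406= 36.24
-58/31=-1.87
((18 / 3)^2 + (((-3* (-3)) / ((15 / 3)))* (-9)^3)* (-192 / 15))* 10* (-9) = -7574472 / 5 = -1514894.40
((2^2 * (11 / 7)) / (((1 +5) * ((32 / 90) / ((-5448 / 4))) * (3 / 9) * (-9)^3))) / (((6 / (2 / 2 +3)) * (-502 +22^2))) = -0.61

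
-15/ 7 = -2.14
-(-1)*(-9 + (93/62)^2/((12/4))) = -33/4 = -8.25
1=1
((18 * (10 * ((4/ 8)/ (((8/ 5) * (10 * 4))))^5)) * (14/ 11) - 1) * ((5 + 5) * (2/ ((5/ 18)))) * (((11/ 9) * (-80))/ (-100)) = -47244639941/ 671088640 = -70.40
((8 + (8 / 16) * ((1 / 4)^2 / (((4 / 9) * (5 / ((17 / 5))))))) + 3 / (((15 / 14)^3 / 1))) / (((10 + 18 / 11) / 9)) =16611287 / 2048000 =8.11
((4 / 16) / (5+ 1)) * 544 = 68 / 3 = 22.67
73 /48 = 1.52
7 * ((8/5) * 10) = 112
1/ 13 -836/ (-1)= 10869/ 13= 836.08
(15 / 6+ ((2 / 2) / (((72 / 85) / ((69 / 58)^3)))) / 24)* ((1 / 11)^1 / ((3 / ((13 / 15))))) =27951833 / 412076544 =0.07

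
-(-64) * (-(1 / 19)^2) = -64 / 361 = -0.18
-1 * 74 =-74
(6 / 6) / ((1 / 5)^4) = 625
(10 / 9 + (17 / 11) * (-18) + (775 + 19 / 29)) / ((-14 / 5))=-5375575 / 20097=-267.48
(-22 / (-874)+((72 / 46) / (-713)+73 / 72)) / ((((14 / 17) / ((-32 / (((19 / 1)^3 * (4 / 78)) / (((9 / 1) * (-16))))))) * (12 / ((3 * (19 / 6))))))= 10281300562 / 787365187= 13.06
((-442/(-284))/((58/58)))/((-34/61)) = -793/284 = -2.79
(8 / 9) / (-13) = -8 / 117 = -0.07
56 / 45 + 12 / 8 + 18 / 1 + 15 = 3217 / 90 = 35.74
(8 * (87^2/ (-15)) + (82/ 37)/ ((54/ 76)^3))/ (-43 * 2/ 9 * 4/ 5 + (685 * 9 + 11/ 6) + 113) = -0.64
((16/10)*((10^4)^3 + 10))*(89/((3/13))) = 1851200000018512/3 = 617066666672837.33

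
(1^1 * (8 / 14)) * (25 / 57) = 100 / 399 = 0.25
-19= -19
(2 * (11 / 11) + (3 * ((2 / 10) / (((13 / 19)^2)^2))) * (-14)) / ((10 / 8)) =-29.06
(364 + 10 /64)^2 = 135792409 /1024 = 132609.77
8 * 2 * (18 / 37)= 288 / 37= 7.78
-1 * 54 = -54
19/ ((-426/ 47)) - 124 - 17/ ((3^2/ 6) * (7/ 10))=-141433/ 994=-142.29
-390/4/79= -195/158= -1.23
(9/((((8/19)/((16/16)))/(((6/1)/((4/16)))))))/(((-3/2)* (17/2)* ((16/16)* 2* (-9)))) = 38/17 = 2.24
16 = 16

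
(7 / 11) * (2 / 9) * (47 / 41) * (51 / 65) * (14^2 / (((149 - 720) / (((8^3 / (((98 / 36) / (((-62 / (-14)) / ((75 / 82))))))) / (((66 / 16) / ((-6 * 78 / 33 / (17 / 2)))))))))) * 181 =276527316992 / 95000125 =2910.81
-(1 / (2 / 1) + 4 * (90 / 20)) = -37 / 2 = -18.50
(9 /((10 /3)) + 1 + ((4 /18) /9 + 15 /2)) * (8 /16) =2273 /405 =5.61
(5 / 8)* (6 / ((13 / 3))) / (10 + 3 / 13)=45 / 532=0.08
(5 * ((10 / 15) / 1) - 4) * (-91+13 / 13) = 60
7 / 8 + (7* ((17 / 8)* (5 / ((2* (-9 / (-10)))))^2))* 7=65149 / 81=804.31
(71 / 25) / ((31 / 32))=2272 / 775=2.93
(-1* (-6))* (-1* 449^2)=-1209606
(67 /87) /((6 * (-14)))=-67 /7308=-0.01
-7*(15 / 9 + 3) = -98 / 3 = -32.67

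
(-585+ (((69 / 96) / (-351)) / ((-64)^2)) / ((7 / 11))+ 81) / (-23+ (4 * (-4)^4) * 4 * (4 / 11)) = -1785411406559 / 5194890215424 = -0.34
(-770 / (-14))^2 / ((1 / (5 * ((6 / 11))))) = 8250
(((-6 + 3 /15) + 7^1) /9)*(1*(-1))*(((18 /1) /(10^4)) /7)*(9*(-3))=81 /87500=0.00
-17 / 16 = -1.06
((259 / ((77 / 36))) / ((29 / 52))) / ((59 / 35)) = 2424240 / 18821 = 128.81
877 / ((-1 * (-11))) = 877 / 11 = 79.73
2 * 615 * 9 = 11070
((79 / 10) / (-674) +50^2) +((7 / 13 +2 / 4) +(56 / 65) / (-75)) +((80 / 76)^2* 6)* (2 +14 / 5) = 6008890927057 / 2372311500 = 2532.93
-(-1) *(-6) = -6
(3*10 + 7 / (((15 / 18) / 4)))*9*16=45792 / 5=9158.40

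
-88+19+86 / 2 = -26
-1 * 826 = -826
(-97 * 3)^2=84681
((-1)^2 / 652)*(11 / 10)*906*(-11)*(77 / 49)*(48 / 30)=-1205886 / 28525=-42.27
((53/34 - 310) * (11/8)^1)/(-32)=115357/8704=13.25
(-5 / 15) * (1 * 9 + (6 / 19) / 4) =-115 / 38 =-3.03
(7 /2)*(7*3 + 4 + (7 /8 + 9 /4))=1575 /16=98.44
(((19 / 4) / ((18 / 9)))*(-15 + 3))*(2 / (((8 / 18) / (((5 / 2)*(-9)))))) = 23085 / 8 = 2885.62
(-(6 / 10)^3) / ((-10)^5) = 0.00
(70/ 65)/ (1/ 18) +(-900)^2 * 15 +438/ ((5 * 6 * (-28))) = 12150018.86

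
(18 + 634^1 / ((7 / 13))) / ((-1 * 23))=-8368 / 161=-51.98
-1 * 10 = -10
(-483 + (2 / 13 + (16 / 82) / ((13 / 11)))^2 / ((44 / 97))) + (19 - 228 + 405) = -896168148 / 3124979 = -286.78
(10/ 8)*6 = 15/ 2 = 7.50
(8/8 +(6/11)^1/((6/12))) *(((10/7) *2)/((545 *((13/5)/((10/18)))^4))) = 0.00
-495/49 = -10.10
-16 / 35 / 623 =-16 / 21805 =-0.00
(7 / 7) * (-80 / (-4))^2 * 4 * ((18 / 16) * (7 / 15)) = 840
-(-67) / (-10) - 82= -887 / 10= -88.70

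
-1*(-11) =11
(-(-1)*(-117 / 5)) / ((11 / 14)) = -1638 / 55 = -29.78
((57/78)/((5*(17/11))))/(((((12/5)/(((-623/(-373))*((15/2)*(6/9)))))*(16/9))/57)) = 111326985/10551424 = 10.55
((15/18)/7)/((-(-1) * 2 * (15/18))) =1/14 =0.07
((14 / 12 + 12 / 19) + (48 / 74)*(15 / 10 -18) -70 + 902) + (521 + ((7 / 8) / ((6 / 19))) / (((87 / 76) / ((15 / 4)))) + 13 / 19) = 441617199 / 326192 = 1353.86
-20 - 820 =-840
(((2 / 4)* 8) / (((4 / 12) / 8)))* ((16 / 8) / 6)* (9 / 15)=19.20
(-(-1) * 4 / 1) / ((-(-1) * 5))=4 / 5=0.80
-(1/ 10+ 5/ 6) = -14/ 15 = -0.93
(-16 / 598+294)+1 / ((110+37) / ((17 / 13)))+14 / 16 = 103678847 / 351624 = 294.86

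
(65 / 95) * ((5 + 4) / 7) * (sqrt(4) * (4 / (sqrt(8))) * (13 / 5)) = 3042 * sqrt(2) / 665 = 6.47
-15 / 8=-1.88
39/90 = 13/30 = 0.43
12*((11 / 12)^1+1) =23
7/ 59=0.12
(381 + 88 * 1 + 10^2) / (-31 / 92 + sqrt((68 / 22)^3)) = 2159930828 / 331389965 + 1801189984 * sqrt(374) / 331389965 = 111.63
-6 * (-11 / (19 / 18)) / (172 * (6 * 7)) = 99 / 11438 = 0.01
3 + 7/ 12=43/ 12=3.58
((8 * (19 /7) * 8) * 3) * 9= 32832 /7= 4690.29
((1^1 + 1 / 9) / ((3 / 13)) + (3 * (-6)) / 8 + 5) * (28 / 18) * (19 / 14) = 15523 / 972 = 15.97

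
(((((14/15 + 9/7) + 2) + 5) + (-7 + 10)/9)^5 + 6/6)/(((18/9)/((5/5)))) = 39767.99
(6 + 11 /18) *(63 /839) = 833 /1678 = 0.50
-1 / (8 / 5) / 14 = -5 / 112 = -0.04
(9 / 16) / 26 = 9 / 416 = 0.02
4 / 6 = 2 / 3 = 0.67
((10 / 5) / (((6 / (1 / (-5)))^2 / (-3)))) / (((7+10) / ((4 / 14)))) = -1 / 8925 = -0.00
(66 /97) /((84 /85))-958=-1300029 /1358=-957.31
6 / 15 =0.40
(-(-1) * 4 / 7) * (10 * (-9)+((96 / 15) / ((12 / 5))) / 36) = -9712 / 189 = -51.39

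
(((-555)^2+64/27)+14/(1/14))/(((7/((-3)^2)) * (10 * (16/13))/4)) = 108186403/840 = 128793.34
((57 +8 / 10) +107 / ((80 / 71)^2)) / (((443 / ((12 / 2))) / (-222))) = -302799231 / 708800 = -427.20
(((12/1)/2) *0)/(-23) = 0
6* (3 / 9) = 2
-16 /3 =-5.33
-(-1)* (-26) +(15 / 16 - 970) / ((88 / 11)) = -18833 / 128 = -147.13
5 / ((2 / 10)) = 25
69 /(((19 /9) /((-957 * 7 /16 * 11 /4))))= -45760869 /1216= -37632.29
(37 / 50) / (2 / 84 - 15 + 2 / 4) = -0.05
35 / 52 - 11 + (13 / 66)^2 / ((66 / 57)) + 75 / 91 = -82578521 / 8720712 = -9.47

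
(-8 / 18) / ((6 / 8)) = -16 / 27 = -0.59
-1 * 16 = -16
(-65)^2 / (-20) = -845 / 4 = -211.25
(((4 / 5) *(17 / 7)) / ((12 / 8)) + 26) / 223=2866 / 23415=0.12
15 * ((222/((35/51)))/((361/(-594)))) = -20175804/2527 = -7984.09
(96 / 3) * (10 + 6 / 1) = 512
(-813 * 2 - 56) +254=-1428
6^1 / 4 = 3 / 2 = 1.50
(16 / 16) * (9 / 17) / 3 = 3 / 17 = 0.18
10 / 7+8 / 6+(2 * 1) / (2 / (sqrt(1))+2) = 137 / 42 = 3.26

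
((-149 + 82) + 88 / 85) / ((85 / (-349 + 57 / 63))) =22962 / 85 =270.14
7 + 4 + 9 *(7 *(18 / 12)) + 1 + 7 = 227 / 2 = 113.50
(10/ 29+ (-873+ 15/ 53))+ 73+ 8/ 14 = -8594297/ 10759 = -798.80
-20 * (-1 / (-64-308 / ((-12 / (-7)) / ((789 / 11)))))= -20 / 12951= -0.00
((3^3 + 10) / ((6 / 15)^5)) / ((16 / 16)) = 115625 / 32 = 3613.28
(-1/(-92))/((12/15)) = 0.01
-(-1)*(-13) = -13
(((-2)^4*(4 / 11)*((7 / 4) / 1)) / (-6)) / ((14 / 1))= -4 / 33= -0.12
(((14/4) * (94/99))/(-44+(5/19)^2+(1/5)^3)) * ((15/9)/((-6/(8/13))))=148461250/11478834081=0.01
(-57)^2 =3249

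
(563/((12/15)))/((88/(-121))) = -30965/32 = -967.66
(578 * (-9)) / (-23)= 5202 / 23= 226.17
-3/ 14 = -0.21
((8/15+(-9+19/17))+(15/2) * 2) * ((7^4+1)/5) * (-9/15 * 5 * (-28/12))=32804114/1275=25728.72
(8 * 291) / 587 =2328 / 587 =3.97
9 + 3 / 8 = 75 / 8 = 9.38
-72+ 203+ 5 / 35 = 918 / 7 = 131.14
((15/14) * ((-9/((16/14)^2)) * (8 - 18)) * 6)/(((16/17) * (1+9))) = 48195/1024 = 47.07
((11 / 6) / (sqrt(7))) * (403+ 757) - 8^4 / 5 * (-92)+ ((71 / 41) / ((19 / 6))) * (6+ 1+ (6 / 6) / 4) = 6380 * sqrt(7) / 21+ 587135141 / 7790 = 76174.17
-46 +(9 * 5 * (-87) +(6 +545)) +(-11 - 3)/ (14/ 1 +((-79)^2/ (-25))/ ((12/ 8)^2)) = -37191295/ 10907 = -3409.86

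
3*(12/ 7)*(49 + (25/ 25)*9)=298.29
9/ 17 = 0.53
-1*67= -67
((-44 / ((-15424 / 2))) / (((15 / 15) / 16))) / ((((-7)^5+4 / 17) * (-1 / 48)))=17952 / 68857315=0.00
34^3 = 39304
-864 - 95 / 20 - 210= -4315 / 4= -1078.75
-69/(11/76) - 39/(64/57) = -511.46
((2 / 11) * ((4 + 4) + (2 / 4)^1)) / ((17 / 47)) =47 / 11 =4.27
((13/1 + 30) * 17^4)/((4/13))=46688239/4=11672059.75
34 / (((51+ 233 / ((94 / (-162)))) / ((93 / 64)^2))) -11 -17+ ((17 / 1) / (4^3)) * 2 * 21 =-191755549 / 11247616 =-17.05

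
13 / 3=4.33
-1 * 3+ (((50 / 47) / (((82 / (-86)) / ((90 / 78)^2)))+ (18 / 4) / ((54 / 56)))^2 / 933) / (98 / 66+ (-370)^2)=-4023306127817016596593 / 1341102078025169546619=-3.00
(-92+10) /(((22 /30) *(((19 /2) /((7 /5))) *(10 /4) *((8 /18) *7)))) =-2214 /1045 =-2.12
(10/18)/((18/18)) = 5/9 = 0.56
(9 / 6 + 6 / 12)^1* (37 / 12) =37 / 6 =6.17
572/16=143/4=35.75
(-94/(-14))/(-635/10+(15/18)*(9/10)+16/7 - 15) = -188/2113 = -0.09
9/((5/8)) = 72/5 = 14.40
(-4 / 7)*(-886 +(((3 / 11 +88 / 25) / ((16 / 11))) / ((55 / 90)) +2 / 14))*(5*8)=54305964 / 2695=20150.64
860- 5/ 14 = 12035/ 14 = 859.64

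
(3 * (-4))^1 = -12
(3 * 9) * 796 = 21492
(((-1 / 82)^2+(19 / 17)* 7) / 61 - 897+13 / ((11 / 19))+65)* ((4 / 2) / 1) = -62082839741 / 38350334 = -1618.83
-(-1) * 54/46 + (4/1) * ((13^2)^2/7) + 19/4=10514263/644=16326.50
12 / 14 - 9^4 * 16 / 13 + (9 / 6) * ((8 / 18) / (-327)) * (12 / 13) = -240264614 / 29757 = -8074.22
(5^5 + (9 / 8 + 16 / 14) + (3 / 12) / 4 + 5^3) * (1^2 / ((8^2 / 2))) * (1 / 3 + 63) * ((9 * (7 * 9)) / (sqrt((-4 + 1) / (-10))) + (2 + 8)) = 173023975 / 2688 + 311443155 * sqrt(30) / 256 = 6727823.78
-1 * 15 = -15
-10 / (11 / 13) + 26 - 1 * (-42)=618 / 11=56.18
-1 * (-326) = 326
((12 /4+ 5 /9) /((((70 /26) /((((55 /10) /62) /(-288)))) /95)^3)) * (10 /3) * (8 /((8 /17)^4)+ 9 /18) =-8401633335028505 /3374352041471115264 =-0.00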